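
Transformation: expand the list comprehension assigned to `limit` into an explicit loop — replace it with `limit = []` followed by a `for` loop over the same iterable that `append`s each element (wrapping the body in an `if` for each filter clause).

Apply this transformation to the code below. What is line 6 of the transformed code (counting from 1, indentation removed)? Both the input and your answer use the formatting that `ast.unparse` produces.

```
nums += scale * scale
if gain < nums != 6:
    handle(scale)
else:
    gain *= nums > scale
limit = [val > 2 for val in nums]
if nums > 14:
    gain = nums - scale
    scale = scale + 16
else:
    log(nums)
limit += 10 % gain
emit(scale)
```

limit = []

Transformed code:
nums += scale * scale
if gain < nums != 6:
    handle(scale)
else:
    gain *= nums > scale
limit = []
for val in nums:
    limit.append(val > 2)
if nums > 14:
    gain = nums - scale
    scale = scale + 16
else:
    log(nums)
limit += 10 % gain
emit(scale)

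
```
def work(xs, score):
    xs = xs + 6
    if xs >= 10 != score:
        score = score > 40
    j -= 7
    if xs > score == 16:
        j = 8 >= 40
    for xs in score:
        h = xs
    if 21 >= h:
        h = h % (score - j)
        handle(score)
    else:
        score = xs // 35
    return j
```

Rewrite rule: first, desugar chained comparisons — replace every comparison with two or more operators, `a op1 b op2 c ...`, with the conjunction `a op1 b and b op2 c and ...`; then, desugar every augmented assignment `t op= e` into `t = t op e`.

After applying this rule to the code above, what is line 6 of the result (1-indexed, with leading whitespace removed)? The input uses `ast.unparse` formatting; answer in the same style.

Transformed code:
def work(xs, score):
    xs = xs + 6
    if xs >= 10 and 10 != score:
        score = score > 40
    j = j - 7
    if xs > score and score == 16:
        j = 8 >= 40
    for xs in score:
        h = xs
    if 21 >= h:
        h = h % (score - j)
        handle(score)
    else:
        score = xs // 35
    return j

if xs > score and score == 16:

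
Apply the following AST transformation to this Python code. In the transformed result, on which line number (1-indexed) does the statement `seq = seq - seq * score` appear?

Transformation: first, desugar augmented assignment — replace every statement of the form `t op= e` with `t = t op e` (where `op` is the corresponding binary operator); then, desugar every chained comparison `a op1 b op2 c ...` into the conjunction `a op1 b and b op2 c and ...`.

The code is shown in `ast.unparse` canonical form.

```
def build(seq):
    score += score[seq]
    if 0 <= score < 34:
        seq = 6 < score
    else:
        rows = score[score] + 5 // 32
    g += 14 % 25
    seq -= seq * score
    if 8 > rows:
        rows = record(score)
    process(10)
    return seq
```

Transformed code:
def build(seq):
    score = score + score[seq]
    if 0 <= score and score < 34:
        seq = 6 < score
    else:
        rows = score[score] + 5 // 32
    g = g + 14 % 25
    seq = seq - seq * score
    if 8 > rows:
        rows = record(score)
    process(10)
    return seq

8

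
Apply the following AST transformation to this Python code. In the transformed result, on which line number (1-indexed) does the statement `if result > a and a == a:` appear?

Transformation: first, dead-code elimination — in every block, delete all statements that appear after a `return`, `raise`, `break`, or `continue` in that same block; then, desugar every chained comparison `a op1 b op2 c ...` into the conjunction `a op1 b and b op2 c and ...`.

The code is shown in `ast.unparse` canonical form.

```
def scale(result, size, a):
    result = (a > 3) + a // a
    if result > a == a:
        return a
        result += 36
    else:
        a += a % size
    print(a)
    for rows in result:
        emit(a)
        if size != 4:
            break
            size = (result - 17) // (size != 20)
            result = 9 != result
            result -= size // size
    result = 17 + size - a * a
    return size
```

3

Transformed code:
def scale(result, size, a):
    result = (a > 3) + a // a
    if result > a and a == a:
        return a
    else:
        a += a % size
    print(a)
    for rows in result:
        emit(a)
        if size != 4:
            break
    result = 17 + size - a * a
    return size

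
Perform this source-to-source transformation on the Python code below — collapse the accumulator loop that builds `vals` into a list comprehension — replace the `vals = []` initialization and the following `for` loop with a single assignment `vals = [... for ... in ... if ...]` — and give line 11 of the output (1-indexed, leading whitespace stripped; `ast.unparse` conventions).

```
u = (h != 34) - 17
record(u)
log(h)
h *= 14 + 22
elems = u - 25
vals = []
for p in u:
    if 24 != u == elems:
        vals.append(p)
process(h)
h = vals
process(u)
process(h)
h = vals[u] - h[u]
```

h = vals[u] - h[u]

Transformed code:
u = (h != 34) - 17
record(u)
log(h)
h *= 14 + 22
elems = u - 25
vals = [p for p in u if 24 != u == elems]
process(h)
h = vals
process(u)
process(h)
h = vals[u] - h[u]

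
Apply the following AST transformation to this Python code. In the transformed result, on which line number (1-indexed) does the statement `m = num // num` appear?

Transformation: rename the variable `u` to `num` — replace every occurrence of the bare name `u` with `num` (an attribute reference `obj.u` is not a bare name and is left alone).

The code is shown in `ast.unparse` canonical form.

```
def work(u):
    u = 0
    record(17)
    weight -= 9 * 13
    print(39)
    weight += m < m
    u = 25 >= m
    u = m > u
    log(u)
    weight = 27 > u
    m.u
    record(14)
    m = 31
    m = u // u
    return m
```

Transformed code:
def work(num):
    num = 0
    record(17)
    weight -= 9 * 13
    print(39)
    weight += m < m
    num = 25 >= m
    num = m > num
    log(num)
    weight = 27 > num
    m.u
    record(14)
    m = 31
    m = num // num
    return m

14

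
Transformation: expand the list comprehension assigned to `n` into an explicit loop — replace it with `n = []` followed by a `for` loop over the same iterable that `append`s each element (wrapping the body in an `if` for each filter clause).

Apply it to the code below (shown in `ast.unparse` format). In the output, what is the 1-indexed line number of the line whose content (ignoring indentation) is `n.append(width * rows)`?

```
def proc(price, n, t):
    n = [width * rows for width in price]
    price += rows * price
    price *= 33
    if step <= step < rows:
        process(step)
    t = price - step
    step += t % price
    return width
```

Transformed code:
def proc(price, n, t):
    n = []
    for width in price:
        n.append(width * rows)
    price += rows * price
    price *= 33
    if step <= step < rows:
        process(step)
    t = price - step
    step += t % price
    return width

4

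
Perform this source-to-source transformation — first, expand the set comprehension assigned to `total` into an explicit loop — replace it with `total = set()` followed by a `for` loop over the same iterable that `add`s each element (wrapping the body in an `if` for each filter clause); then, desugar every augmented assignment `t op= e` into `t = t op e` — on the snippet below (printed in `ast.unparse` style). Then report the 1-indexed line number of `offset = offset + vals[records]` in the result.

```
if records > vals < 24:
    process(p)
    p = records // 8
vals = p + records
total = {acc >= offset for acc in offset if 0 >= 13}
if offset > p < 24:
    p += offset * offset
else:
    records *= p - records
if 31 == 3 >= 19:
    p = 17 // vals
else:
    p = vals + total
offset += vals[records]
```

Transformed code:
if records > vals < 24:
    process(p)
    p = records // 8
vals = p + records
total = set()
for acc in offset:
    if 0 >= 13:
        total.add(acc >= offset)
if offset > p < 24:
    p = p + offset * offset
else:
    records = records * (p - records)
if 31 == 3 >= 19:
    p = 17 // vals
else:
    p = vals + total
offset = offset + vals[records]

17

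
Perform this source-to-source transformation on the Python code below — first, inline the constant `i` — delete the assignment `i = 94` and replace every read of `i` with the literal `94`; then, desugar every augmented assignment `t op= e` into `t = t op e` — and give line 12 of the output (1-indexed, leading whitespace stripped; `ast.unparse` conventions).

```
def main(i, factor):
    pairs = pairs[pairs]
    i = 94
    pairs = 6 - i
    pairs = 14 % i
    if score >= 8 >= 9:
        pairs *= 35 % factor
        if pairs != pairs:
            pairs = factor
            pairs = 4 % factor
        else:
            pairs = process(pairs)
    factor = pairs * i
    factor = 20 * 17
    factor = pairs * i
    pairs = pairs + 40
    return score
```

factor = pairs * 94

Transformed code:
def main(i, factor):
    pairs = pairs[pairs]
    pairs = 6 - 94
    pairs = 14 % 94
    if score >= 8 >= 9:
        pairs = pairs * (35 % factor)
        if pairs != pairs:
            pairs = factor
            pairs = 4 % factor
        else:
            pairs = process(pairs)
    factor = pairs * 94
    factor = 20 * 17
    factor = pairs * 94
    pairs = pairs + 40
    return score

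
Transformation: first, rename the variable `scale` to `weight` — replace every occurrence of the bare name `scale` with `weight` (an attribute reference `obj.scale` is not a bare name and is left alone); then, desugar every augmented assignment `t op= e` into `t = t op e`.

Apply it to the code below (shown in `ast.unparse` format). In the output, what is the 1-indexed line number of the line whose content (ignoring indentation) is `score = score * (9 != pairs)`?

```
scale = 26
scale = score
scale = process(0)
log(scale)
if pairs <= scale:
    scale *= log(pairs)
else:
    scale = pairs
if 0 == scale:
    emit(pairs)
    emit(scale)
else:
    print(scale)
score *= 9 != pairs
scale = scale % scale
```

14

Transformed code:
weight = 26
weight = score
weight = process(0)
log(weight)
if pairs <= weight:
    weight = weight * log(pairs)
else:
    weight = pairs
if 0 == weight:
    emit(pairs)
    emit(weight)
else:
    print(weight)
score = score * (9 != pairs)
weight = weight % weight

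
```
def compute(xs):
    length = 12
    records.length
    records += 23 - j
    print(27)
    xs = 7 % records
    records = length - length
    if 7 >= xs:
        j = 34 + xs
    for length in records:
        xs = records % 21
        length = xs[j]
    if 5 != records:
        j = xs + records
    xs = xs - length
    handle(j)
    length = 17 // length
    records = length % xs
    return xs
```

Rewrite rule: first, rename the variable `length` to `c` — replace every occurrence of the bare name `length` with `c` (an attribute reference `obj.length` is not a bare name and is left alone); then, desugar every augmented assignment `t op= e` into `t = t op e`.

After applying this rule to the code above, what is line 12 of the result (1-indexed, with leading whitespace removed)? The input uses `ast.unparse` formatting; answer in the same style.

c = xs[j]

Transformed code:
def compute(xs):
    c = 12
    records.length
    records = records + (23 - j)
    print(27)
    xs = 7 % records
    records = c - c
    if 7 >= xs:
        j = 34 + xs
    for c in records:
        xs = records % 21
        c = xs[j]
    if 5 != records:
        j = xs + records
    xs = xs - c
    handle(j)
    c = 17 // c
    records = c % xs
    return xs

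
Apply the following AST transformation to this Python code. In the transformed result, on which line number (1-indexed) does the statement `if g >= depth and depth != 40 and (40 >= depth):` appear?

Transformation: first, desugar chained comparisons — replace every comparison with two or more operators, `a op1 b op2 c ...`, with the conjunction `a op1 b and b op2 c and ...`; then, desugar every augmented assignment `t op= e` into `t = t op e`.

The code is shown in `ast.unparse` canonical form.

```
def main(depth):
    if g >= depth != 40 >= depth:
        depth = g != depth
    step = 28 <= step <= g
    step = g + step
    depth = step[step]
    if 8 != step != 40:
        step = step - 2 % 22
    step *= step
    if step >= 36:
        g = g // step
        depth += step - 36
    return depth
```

2

Transformed code:
def main(depth):
    if g >= depth and depth != 40 and (40 >= depth):
        depth = g != depth
    step = 28 <= step and step <= g
    step = g + step
    depth = step[step]
    if 8 != step and step != 40:
        step = step - 2 % 22
    step = step * step
    if step >= 36:
        g = g // step
        depth = depth + (step - 36)
    return depth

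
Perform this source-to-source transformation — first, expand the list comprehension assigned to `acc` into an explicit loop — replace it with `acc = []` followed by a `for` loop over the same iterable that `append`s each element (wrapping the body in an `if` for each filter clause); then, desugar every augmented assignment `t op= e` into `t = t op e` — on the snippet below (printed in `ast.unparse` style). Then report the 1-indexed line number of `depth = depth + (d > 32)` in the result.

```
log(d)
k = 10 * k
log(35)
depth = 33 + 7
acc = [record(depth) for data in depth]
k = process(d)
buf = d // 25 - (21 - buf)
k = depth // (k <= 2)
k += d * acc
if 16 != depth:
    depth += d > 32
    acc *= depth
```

Transformed code:
log(d)
k = 10 * k
log(35)
depth = 33 + 7
acc = []
for data in depth:
    acc.append(record(depth))
k = process(d)
buf = d // 25 - (21 - buf)
k = depth // (k <= 2)
k = k + d * acc
if 16 != depth:
    depth = depth + (d > 32)
    acc = acc * depth

13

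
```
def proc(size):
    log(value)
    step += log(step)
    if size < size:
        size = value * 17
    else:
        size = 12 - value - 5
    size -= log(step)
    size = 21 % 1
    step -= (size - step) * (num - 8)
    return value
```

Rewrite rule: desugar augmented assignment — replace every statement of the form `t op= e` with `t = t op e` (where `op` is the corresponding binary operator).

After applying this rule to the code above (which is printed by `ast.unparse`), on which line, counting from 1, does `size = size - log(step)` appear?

8

Transformed code:
def proc(size):
    log(value)
    step = step + log(step)
    if size < size:
        size = value * 17
    else:
        size = 12 - value - 5
    size = size - log(step)
    size = 21 % 1
    step = step - (size - step) * (num - 8)
    return value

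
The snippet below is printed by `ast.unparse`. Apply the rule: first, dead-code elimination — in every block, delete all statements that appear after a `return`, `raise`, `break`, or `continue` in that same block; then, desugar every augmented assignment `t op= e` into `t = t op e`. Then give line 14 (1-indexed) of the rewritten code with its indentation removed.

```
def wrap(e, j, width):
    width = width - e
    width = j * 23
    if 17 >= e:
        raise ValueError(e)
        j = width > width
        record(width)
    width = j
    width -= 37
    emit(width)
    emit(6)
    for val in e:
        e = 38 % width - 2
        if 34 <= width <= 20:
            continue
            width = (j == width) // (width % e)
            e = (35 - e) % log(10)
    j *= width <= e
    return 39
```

Transformed code:
def wrap(e, j, width):
    width = width - e
    width = j * 23
    if 17 >= e:
        raise ValueError(e)
    width = j
    width = width - 37
    emit(width)
    emit(6)
    for val in e:
        e = 38 % width - 2
        if 34 <= width <= 20:
            continue
    j = j * (width <= e)
    return 39

j = j * (width <= e)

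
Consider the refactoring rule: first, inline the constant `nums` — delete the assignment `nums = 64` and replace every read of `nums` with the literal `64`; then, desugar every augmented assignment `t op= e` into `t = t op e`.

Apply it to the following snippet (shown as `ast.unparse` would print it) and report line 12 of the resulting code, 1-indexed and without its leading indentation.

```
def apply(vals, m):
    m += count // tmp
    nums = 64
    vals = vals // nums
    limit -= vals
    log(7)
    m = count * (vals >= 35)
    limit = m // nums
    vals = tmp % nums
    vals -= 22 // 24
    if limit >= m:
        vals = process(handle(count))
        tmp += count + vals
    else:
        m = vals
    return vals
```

tmp = tmp + (count + vals)

Transformed code:
def apply(vals, m):
    m = m + count // tmp
    vals = vals // 64
    limit = limit - vals
    log(7)
    m = count * (vals >= 35)
    limit = m // 64
    vals = tmp % 64
    vals = vals - 22 // 24
    if limit >= m:
        vals = process(handle(count))
        tmp = tmp + (count + vals)
    else:
        m = vals
    return vals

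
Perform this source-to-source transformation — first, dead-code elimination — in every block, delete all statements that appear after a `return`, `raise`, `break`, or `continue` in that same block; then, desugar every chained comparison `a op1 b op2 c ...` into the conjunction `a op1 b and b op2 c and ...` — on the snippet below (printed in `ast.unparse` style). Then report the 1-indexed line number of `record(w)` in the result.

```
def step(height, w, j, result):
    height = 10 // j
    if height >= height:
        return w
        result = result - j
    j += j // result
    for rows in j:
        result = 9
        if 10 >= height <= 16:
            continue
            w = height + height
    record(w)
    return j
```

Transformed code:
def step(height, w, j, result):
    height = 10 // j
    if height >= height:
        return w
    j += j // result
    for rows in j:
        result = 9
        if 10 >= height and height <= 16:
            continue
    record(w)
    return j

10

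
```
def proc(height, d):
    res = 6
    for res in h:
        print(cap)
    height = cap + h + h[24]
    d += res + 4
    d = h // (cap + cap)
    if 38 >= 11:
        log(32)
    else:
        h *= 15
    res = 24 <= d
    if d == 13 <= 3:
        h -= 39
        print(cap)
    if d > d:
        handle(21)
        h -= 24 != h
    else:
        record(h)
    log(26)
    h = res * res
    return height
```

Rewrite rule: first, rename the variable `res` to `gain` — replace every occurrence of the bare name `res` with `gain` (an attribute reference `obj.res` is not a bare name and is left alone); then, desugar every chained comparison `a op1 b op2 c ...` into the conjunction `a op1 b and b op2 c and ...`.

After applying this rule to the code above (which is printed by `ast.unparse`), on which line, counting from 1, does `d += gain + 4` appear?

6

Transformed code:
def proc(height, d):
    gain = 6
    for gain in h:
        print(cap)
    height = cap + h + h[24]
    d += gain + 4
    d = h // (cap + cap)
    if 38 >= 11:
        log(32)
    else:
        h *= 15
    gain = 24 <= d
    if d == 13 and 13 <= 3:
        h -= 39
        print(cap)
    if d > d:
        handle(21)
        h -= 24 != h
    else:
        record(h)
    log(26)
    h = gain * gain
    return height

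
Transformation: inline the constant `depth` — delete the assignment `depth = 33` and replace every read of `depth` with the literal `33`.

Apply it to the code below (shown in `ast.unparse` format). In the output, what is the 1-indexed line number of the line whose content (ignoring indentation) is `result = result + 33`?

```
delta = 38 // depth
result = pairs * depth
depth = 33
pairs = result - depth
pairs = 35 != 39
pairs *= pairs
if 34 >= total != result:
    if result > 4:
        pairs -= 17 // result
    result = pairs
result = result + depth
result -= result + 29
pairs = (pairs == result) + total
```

Transformed code:
delta = 38 // 33
result = pairs * 33
pairs = result - 33
pairs = 35 != 39
pairs *= pairs
if 34 >= total != result:
    if result > 4:
        pairs -= 17 // result
    result = pairs
result = result + 33
result -= result + 29
pairs = (pairs == result) + total

10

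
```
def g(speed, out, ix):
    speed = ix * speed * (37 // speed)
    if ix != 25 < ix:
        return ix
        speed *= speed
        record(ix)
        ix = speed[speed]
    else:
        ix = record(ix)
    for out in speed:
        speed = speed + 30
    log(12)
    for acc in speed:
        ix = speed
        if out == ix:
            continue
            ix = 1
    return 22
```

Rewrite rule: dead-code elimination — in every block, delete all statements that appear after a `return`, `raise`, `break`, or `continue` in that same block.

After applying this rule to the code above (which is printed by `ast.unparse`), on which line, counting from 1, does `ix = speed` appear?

Transformed code:
def g(speed, out, ix):
    speed = ix * speed * (37 // speed)
    if ix != 25 < ix:
        return ix
    else:
        ix = record(ix)
    for out in speed:
        speed = speed + 30
    log(12)
    for acc in speed:
        ix = speed
        if out == ix:
            continue
    return 22

11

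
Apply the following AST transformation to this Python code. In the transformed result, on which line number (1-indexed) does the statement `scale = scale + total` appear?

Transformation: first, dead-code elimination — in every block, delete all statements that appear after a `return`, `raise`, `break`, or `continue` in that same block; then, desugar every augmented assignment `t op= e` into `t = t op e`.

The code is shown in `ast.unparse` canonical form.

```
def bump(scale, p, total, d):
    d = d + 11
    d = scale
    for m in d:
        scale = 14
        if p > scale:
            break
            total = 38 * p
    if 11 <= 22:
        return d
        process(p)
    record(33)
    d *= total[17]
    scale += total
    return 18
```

Transformed code:
def bump(scale, p, total, d):
    d = d + 11
    d = scale
    for m in d:
        scale = 14
        if p > scale:
            break
    if 11 <= 22:
        return d
    record(33)
    d = d * total[17]
    scale = scale + total
    return 18

12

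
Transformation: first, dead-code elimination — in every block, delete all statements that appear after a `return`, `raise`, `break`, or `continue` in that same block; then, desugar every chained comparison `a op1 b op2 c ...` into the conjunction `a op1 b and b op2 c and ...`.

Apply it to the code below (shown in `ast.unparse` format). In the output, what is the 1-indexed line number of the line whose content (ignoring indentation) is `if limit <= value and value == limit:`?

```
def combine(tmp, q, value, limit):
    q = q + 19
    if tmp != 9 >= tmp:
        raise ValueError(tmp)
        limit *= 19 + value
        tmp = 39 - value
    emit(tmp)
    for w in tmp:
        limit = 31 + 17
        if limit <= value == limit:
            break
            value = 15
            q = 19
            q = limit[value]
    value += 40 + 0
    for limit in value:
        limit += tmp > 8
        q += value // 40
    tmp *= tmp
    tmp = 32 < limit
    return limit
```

Transformed code:
def combine(tmp, q, value, limit):
    q = q + 19
    if tmp != 9 and 9 >= tmp:
        raise ValueError(tmp)
    emit(tmp)
    for w in tmp:
        limit = 31 + 17
        if limit <= value and value == limit:
            break
    value += 40 + 0
    for limit in value:
        limit += tmp > 8
        q += value // 40
    tmp *= tmp
    tmp = 32 < limit
    return limit

8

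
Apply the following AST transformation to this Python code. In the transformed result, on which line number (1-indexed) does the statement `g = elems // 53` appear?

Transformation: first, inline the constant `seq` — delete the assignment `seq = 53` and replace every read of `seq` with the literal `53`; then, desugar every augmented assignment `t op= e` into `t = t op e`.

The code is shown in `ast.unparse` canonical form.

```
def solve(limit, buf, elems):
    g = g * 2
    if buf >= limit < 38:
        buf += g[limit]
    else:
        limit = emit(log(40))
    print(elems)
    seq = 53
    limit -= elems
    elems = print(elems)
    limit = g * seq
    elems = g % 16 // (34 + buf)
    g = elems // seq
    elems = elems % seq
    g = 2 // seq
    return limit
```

12

Transformed code:
def solve(limit, buf, elems):
    g = g * 2
    if buf >= limit < 38:
        buf = buf + g[limit]
    else:
        limit = emit(log(40))
    print(elems)
    limit = limit - elems
    elems = print(elems)
    limit = g * 53
    elems = g % 16 // (34 + buf)
    g = elems // 53
    elems = elems % 53
    g = 2 // 53
    return limit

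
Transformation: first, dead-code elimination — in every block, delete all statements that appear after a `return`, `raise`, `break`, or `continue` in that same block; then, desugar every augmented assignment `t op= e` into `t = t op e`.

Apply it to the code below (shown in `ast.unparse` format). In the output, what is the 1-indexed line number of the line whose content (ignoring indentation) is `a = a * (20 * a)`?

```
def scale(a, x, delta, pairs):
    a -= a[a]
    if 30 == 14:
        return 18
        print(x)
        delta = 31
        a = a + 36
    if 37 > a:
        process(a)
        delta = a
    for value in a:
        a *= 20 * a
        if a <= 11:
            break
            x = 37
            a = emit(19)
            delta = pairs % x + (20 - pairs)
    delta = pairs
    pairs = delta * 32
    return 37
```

Transformed code:
def scale(a, x, delta, pairs):
    a = a - a[a]
    if 30 == 14:
        return 18
    if 37 > a:
        process(a)
        delta = a
    for value in a:
        a = a * (20 * a)
        if a <= 11:
            break
    delta = pairs
    pairs = delta * 32
    return 37

9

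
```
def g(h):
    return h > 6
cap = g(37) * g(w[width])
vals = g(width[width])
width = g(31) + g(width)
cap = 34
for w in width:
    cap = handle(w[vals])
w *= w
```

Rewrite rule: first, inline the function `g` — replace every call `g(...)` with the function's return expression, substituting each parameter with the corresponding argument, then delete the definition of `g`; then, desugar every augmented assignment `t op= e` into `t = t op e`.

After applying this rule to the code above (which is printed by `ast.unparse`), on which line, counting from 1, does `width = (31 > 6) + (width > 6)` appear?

Transformed code:
cap = (37 > 6) * (w[width] > 6)
vals = width[width] > 6
width = (31 > 6) + (width > 6)
cap = 34
for w in width:
    cap = handle(w[vals])
w = w * w

3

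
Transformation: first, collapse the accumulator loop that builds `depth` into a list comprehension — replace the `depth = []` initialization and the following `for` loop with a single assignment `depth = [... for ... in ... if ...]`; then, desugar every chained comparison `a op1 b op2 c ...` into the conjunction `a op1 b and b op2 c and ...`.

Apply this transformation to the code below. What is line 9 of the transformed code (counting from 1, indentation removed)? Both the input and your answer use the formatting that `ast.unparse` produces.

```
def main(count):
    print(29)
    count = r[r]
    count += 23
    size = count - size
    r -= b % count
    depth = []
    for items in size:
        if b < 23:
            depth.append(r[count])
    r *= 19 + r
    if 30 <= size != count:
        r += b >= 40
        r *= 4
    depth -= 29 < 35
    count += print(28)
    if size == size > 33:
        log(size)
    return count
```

Transformed code:
def main(count):
    print(29)
    count = r[r]
    count += 23
    size = count - size
    r -= b % count
    depth = [r[count] for items in size if b < 23]
    r *= 19 + r
    if 30 <= size and size != count:
        r += b >= 40
        r *= 4
    depth -= 29 < 35
    count += print(28)
    if size == size and size > 33:
        log(size)
    return count

if 30 <= size and size != count:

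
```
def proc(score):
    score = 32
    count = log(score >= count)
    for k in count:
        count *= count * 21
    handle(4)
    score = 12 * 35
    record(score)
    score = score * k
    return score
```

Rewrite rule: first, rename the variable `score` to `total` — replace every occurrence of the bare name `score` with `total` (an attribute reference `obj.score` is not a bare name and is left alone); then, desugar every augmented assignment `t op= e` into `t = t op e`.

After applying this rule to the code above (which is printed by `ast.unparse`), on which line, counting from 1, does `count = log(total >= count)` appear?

3

Transformed code:
def proc(total):
    total = 32
    count = log(total >= count)
    for k in count:
        count = count * (count * 21)
    handle(4)
    total = 12 * 35
    record(total)
    total = total * k
    return total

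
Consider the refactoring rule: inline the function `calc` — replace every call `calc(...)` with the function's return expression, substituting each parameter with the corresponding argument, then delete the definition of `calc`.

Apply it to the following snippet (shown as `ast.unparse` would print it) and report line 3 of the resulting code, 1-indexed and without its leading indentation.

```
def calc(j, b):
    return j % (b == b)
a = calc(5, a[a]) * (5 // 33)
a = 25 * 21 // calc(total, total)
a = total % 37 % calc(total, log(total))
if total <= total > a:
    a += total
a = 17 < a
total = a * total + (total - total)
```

a = total % 37 % (total % (log(total) == log(total)))

Transformed code:
a = 5 % (a[a] == a[a]) * (5 // 33)
a = 25 * 21 // (total % (total == total))
a = total % 37 % (total % (log(total) == log(total)))
if total <= total > a:
    a += total
a = 17 < a
total = a * total + (total - total)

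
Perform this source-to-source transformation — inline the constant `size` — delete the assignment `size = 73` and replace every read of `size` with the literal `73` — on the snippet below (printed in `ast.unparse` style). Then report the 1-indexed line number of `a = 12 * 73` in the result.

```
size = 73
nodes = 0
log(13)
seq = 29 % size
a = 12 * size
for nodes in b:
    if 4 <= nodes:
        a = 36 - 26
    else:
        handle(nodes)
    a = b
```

4

Transformed code:
nodes = 0
log(13)
seq = 29 % 73
a = 12 * 73
for nodes in b:
    if 4 <= nodes:
        a = 36 - 26
    else:
        handle(nodes)
    a = b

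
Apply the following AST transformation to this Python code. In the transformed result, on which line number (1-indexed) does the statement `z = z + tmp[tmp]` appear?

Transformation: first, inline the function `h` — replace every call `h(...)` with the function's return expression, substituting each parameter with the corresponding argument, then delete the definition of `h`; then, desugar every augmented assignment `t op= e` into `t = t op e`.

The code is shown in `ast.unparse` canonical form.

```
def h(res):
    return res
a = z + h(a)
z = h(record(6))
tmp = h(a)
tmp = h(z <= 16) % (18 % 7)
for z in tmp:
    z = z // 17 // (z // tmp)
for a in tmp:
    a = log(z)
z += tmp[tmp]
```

Transformed code:
a = z + a
z = record(6)
tmp = a
tmp = (z <= 16) % (18 % 7)
for z in tmp:
    z = z // 17 // (z // tmp)
for a in tmp:
    a = log(z)
z = z + tmp[tmp]

9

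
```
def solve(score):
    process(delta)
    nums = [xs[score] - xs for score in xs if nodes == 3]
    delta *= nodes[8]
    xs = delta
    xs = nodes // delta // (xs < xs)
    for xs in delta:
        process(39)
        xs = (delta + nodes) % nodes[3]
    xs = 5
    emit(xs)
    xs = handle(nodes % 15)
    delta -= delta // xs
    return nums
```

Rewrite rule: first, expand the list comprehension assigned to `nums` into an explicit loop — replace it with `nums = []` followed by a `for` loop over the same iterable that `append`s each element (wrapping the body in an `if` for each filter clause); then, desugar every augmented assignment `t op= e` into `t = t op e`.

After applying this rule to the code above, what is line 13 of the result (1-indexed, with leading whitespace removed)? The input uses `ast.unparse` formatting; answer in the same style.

Transformed code:
def solve(score):
    process(delta)
    nums = []
    for score in xs:
        if nodes == 3:
            nums.append(xs[score] - xs)
    delta = delta * nodes[8]
    xs = delta
    xs = nodes // delta // (xs < xs)
    for xs in delta:
        process(39)
        xs = (delta + nodes) % nodes[3]
    xs = 5
    emit(xs)
    xs = handle(nodes % 15)
    delta = delta - delta // xs
    return nums

xs = 5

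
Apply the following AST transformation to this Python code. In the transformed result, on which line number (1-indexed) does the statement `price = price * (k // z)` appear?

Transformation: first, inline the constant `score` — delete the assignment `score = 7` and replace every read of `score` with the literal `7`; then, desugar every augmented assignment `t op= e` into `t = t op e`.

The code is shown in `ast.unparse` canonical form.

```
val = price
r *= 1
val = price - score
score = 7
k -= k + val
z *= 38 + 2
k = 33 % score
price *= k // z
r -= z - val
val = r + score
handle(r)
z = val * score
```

Transformed code:
val = price
r = r * 1
val = price - 7
k = k - (k + val)
z = z * (38 + 2)
k = 33 % 7
price = price * (k // z)
r = r - (z - val)
val = r + 7
handle(r)
z = val * 7

7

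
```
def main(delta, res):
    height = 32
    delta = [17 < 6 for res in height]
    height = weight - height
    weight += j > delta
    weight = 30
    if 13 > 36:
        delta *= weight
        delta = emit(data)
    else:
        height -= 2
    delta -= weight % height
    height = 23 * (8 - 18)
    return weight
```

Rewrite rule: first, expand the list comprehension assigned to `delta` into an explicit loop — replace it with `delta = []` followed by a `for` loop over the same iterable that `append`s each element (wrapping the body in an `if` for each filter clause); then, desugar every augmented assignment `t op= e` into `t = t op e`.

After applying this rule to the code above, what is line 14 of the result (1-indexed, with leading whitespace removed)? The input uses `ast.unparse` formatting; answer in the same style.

delta = delta - weight % height

Transformed code:
def main(delta, res):
    height = 32
    delta = []
    for res in height:
        delta.append(17 < 6)
    height = weight - height
    weight = weight + (j > delta)
    weight = 30
    if 13 > 36:
        delta = delta * weight
        delta = emit(data)
    else:
        height = height - 2
    delta = delta - weight % height
    height = 23 * (8 - 18)
    return weight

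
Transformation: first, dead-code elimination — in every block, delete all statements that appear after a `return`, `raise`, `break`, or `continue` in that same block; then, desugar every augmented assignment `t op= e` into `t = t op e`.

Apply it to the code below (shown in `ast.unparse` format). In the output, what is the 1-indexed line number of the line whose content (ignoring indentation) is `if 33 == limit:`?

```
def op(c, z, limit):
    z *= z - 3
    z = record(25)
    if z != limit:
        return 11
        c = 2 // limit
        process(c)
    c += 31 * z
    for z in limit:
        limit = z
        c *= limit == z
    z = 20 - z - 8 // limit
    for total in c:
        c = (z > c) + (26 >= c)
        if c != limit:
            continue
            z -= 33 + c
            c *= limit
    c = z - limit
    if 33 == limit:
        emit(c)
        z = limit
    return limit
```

16

Transformed code:
def op(c, z, limit):
    z = z * (z - 3)
    z = record(25)
    if z != limit:
        return 11
    c = c + 31 * z
    for z in limit:
        limit = z
        c = c * (limit == z)
    z = 20 - z - 8 // limit
    for total in c:
        c = (z > c) + (26 >= c)
        if c != limit:
            continue
    c = z - limit
    if 33 == limit:
        emit(c)
        z = limit
    return limit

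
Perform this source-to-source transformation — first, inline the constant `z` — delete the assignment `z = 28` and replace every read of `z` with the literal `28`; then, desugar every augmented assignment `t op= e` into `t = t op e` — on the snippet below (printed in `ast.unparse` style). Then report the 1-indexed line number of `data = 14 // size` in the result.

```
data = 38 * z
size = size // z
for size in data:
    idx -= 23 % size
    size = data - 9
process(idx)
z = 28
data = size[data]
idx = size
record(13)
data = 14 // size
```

Transformed code:
data = 38 * 28
size = size // 28
for size in data:
    idx = idx - 23 % size
    size = data - 9
process(idx)
data = size[data]
idx = size
record(13)
data = 14 // size

10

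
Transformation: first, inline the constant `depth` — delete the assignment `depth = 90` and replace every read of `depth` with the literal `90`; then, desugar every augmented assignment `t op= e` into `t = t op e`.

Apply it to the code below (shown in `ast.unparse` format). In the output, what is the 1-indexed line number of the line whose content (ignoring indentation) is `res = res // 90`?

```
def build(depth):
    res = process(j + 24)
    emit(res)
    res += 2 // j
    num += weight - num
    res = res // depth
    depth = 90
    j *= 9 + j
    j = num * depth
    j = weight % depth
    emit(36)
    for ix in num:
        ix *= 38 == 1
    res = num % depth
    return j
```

6

Transformed code:
def build(depth):
    res = process(j + 24)
    emit(res)
    res = res + 2 // j
    num = num + (weight - num)
    res = res // 90
    j = j * (9 + j)
    j = num * 90
    j = weight % 90
    emit(36)
    for ix in num:
        ix = ix * (38 == 1)
    res = num % 90
    return j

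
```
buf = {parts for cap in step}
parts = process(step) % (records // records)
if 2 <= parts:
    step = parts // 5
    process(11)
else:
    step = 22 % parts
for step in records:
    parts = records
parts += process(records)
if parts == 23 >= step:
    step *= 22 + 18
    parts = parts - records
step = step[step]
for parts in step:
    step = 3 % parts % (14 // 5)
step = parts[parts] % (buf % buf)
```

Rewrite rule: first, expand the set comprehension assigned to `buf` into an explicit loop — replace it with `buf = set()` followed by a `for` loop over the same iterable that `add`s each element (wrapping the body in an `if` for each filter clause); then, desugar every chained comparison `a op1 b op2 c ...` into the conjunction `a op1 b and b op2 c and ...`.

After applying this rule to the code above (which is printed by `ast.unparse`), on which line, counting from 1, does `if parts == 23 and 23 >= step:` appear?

Transformed code:
buf = set()
for cap in step:
    buf.add(parts)
parts = process(step) % (records // records)
if 2 <= parts:
    step = parts // 5
    process(11)
else:
    step = 22 % parts
for step in records:
    parts = records
parts += process(records)
if parts == 23 and 23 >= step:
    step *= 22 + 18
    parts = parts - records
step = step[step]
for parts in step:
    step = 3 % parts % (14 // 5)
step = parts[parts] % (buf % buf)

13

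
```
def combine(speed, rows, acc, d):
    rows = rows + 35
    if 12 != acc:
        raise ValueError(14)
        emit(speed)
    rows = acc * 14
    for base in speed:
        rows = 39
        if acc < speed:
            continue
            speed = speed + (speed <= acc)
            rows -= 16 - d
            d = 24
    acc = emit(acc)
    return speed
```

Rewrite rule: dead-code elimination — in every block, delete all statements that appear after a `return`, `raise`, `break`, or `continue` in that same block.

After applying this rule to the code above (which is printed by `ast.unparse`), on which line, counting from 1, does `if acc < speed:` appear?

8

Transformed code:
def combine(speed, rows, acc, d):
    rows = rows + 35
    if 12 != acc:
        raise ValueError(14)
    rows = acc * 14
    for base in speed:
        rows = 39
        if acc < speed:
            continue
    acc = emit(acc)
    return speed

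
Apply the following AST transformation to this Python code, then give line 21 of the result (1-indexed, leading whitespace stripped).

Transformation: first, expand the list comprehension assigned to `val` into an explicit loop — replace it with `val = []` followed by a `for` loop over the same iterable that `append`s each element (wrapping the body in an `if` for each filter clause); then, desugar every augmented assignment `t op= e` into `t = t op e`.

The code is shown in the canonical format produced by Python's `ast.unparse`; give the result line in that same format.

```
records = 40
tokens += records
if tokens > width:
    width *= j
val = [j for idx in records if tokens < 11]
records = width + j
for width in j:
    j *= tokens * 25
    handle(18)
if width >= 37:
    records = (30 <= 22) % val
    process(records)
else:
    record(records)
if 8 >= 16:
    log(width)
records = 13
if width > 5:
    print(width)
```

Transformed code:
records = 40
tokens = tokens + records
if tokens > width:
    width = width * j
val = []
for idx in records:
    if tokens < 11:
        val.append(j)
records = width + j
for width in j:
    j = j * (tokens * 25)
    handle(18)
if width >= 37:
    records = (30 <= 22) % val
    process(records)
else:
    record(records)
if 8 >= 16:
    log(width)
records = 13
if width > 5:
    print(width)

if width > 5: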